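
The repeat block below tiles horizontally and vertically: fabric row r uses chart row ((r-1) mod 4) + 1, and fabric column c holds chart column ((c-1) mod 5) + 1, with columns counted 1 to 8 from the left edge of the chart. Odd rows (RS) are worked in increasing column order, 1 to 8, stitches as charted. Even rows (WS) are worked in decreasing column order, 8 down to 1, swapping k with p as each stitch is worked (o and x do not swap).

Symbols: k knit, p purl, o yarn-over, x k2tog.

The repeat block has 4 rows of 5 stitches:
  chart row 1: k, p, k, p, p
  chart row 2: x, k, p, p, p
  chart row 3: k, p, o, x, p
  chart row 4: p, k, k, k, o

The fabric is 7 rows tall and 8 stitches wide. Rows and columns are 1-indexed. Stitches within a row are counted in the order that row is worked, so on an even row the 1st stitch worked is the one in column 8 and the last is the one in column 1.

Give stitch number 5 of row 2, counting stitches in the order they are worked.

For row 2: chart row = ((2-1) mod 4) + 1 = 2; this is a WS (even) row.
Chart row 2 tiled across columns 1-8: x k p p p x k p
WS: work from column 8 back to column 1 (reverse the tiled row), swapping k<->p (o and x unchanged).
Row 2 as worked: k p x k k k p x
Counting 5 along the worked row gives k.

Result:
k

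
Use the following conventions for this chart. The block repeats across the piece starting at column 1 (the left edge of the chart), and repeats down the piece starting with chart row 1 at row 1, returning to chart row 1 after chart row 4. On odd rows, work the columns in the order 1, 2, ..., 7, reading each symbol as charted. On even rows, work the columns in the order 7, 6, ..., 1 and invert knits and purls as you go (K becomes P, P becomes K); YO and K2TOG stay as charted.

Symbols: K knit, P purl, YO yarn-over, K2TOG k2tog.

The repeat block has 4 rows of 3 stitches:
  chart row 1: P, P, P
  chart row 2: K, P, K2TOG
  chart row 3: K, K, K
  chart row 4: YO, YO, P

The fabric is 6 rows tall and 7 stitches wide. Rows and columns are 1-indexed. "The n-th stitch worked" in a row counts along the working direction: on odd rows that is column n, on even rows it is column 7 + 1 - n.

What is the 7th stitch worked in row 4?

Result:
YO

Derivation:
Row 4 uses chart row ((4-1) mod 4)+1 = 4. Row 4 is even, so WS.
Chart row 4 tiled across columns 1-7: YO YO P YO YO P YO
WS: work from column 7 back to column 1 (reverse the tiled row), swapping K<->P (YO and K2TOG unchanged).
Row 4 as worked: YO K YO YO K YO YO
Stitch 7 in working order -> YO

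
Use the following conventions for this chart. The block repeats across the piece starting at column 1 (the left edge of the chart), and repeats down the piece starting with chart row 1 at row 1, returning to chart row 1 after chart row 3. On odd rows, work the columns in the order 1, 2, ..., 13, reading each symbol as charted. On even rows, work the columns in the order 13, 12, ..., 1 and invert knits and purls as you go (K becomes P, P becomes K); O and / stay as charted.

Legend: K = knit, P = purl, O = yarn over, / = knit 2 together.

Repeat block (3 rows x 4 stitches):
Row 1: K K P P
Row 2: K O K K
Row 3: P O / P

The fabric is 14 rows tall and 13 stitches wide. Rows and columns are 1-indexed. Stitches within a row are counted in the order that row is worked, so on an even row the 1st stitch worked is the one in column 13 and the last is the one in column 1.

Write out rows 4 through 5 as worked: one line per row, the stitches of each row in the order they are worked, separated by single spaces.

Row 4: chart row 1, WS - tiled (columns 1-13): K K P P K K P P K K P P K; work from column 13 back to 1 with K<->P swapped.
Row 5: chart row 2, RS - tile across columns 1-13 and work as-is.

Rows as worked:
P K K P P K K P P K K P P
K O K K K O K K K O K K K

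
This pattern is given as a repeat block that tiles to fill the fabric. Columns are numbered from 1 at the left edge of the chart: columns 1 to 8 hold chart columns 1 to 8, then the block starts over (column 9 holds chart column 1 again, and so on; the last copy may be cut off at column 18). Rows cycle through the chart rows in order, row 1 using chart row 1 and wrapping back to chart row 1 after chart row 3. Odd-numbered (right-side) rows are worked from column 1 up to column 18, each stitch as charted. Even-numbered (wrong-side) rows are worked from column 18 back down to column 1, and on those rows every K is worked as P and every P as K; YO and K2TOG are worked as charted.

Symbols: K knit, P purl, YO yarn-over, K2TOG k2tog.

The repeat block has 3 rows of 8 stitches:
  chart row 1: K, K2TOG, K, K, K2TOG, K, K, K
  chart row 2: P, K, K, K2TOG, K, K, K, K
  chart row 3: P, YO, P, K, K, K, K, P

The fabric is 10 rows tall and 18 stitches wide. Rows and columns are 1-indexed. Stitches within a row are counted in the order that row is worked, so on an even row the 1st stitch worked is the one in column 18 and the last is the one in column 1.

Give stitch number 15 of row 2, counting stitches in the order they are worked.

Result:
K2TOG

Derivation:
Row 2 uses chart row ((2-1) mod 3)+1 = 2. Row 2 is even, so WS.
Chart row 2 tiled across columns 1-18: P K K K2TOG K K K K P K K K2TOG K K K K P K
Wrong side: read the tiled row from column 18 down to 1 and exchange K with P (leave YO, K2TOG).
Row 2 as worked: P K P P P P K2TOG P P K P P P P K2TOG P P K
The 15th stitch worked is K2TOG.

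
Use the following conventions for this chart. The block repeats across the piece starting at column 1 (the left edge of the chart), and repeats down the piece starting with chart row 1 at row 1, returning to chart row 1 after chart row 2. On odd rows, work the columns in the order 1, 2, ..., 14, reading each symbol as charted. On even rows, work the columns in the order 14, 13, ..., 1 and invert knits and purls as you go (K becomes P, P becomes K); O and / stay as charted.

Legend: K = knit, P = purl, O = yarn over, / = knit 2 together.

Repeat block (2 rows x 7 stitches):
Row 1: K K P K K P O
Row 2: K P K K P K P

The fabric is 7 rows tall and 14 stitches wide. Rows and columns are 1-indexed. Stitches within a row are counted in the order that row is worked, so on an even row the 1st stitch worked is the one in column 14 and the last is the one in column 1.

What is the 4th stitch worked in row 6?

For row 6: chart row = ((6-1) mod 2) + 1 = 2; this is a WS (even) row.
Chart row 2 tiled across columns 1-14: K P K K P K P K P K K P K P
WS row: flip the tiled sequence (start at column 14) and apply K<->P; O and / stay.
Row 6 as worked: K P K P P K P K P K P P K P
Counting 4 along the worked row gives P.

Result:
P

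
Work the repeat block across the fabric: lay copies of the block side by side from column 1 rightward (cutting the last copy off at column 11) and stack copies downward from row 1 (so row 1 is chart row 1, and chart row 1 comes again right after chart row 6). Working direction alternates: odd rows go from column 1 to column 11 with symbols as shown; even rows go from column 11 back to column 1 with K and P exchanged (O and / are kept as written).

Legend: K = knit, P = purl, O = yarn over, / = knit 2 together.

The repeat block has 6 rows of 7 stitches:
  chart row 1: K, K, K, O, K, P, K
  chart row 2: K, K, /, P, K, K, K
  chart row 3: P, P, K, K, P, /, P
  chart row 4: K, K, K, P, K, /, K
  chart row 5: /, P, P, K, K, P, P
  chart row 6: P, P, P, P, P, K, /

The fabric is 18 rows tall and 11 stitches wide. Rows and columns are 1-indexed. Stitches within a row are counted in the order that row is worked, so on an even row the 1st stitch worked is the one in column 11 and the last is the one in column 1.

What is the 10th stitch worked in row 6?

For row 6: chart row = ((6-1) mod 6) + 1 = 6; this is a WS (even) row.
Chart row 6 tiled across columns 1-11: P P P P P K / P P P P
WS row: flip the tiled sequence (start at column 11) and apply K<->P; O and / stay.
Row 6 as worked: K K K K / P K K K K K
Counting 10 along the worked row gives K.

Stitch:
K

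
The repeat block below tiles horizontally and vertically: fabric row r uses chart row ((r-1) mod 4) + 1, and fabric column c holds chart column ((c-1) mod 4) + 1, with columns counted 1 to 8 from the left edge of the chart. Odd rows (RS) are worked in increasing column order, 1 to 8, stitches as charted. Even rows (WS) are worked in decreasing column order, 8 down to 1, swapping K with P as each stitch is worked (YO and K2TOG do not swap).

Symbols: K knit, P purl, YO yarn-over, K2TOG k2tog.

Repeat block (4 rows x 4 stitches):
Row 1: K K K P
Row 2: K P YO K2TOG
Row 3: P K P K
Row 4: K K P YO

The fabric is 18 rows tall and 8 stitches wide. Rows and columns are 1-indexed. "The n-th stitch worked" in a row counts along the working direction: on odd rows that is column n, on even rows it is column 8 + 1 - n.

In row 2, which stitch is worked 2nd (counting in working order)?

Stitch:
YO

Derivation:
For row 2: chart row = ((2-1) mod 4) + 1 = 2; this is a WS (even) row.
Chart row 2 tiled across columns 1-8: K P YO K2TOG K P YO K2TOG
WS: work from column 8 back to column 1 (reverse the tiled row), swapping K<->P (YO and K2TOG unchanged).
Row 2 as worked: K2TOG YO K P K2TOG YO K P
Stitch 2 in working order -> YO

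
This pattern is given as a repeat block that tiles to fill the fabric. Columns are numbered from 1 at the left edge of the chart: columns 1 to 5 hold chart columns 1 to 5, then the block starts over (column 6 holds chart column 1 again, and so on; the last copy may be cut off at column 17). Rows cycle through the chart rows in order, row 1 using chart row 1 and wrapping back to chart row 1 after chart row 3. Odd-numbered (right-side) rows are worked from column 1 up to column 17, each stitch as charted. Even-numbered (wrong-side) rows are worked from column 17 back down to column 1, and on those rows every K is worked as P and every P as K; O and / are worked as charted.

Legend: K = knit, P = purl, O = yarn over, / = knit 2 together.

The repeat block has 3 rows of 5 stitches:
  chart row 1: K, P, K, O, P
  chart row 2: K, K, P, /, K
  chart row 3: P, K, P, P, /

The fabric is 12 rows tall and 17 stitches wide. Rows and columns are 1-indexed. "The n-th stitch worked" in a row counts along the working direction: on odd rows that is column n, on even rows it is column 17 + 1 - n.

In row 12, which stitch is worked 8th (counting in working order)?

Result:
/

Derivation:
Row 12: (12-1) mod 3 = 2, so use chart row 3. Even row -> WS.
Chart row 3 tiled across columns 1-17: P K P P / P K P P / P K P P / P K
WS row: flip the tiled sequence (start at column 17) and apply K<->P; O and / stay.
Row 12 as worked: P K / K K P K / K K P K / K K P K
Stitch 8 in working order -> /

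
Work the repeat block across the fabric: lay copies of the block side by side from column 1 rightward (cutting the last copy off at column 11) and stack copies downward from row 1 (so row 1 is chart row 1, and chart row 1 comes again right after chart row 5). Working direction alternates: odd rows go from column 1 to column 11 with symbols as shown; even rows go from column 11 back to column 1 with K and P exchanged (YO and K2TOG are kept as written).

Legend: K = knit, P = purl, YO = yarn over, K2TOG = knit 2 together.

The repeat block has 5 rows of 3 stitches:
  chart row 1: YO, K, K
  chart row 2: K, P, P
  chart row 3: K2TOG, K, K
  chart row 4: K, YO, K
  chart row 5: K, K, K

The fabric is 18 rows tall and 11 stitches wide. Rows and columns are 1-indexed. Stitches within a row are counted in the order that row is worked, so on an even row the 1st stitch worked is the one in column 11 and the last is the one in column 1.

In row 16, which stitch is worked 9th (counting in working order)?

== STITCH ==
P

Derivation:
Row 16: (16-1) mod 5 = 0, so use chart row 1. Even row -> WS.
Chart row 1 tiled across columns 1-11: YO K K YO K K YO K K YO K
WS: work from column 11 back to column 1 (reverse the tiled row), swapping K<->P (YO and K2TOG unchanged).
Row 16 as worked: P YO P P YO P P YO P P YO
Counting 9 along the worked row gives P.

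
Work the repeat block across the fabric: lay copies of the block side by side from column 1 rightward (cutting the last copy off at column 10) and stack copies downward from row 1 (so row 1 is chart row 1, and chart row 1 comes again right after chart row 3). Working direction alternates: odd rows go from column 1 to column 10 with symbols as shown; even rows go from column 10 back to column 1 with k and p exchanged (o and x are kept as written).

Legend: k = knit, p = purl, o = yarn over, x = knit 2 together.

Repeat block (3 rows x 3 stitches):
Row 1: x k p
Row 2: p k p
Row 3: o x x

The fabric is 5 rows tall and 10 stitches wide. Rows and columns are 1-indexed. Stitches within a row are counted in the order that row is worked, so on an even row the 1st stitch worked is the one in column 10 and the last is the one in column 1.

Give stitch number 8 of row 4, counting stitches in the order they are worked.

Row 4 uses chart row ((4-1) mod 3)+1 = 1. Row 4 is even, so WS.
Chart row 1 tiled across columns 1-10: x k p x k p x k p x
WS: work from column 10 back to column 1 (reverse the tiled row), swapping k<->p (o and x unchanged).
Row 4 as worked: x k p x k p x k p x
The 8th stitch worked is k.

Result:
k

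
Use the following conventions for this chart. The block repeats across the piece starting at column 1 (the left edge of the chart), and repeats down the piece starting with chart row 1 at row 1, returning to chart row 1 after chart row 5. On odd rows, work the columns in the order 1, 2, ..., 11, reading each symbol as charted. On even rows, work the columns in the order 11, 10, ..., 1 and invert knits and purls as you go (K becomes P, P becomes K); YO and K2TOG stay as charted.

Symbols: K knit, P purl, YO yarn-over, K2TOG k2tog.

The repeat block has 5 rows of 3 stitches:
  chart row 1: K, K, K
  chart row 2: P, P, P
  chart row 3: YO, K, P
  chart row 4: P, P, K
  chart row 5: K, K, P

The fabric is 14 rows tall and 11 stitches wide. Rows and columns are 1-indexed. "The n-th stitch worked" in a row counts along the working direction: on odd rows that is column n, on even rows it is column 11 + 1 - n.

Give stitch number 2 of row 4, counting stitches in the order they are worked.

Result:
K

Derivation:
For row 4: chart row = ((4-1) mod 5) + 1 = 4; this is a WS (even) row.
Chart row 4 tiled across columns 1-11: P P K P P K P P K P P
WS: work from column 11 back to column 1 (reverse the tiled row), swapping K<->P (YO and K2TOG unchanged).
Row 4 as worked: K K P K K P K K P K K
The 2nd stitch worked is K.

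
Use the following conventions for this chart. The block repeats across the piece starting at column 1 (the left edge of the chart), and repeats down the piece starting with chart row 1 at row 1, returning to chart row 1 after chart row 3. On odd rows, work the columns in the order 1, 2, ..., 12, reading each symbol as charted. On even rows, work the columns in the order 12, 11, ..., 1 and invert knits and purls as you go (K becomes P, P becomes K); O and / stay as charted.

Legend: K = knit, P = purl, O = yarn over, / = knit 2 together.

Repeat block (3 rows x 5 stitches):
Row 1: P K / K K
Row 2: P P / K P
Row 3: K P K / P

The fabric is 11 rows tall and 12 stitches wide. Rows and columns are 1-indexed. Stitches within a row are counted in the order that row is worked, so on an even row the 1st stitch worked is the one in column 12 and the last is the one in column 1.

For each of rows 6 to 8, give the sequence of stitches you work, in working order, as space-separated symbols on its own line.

Result:
K P K / P K P K / P K P
P K / K K P K / K K P K
K K K P / K K K P / K K

Derivation:
Row 6: chart row 3, WS - tiled (columns 1-12): K P K / P K P K / P K P; work from column 12 back to 1 with K<->P swapped.
Row 7: chart row 1, RS - tile across columns 1-12 and work as-is.
Row 8: chart row 2, WS - tiled (columns 1-12): P P / K P P P / K P P P; work from column 12 back to 1 with K<->P swapped.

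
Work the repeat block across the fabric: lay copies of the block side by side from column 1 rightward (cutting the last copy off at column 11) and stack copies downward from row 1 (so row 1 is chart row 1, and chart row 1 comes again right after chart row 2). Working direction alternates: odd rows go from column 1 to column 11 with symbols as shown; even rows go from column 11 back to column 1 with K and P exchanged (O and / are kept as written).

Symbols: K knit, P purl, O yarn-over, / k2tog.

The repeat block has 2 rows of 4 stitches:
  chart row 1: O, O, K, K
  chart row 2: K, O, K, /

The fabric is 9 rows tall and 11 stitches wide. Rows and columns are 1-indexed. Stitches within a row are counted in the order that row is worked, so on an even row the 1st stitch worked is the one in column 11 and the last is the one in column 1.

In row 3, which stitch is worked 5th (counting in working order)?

Row 3 uses chart row ((3-1) mod 2)+1 = 1. Row 3 is odd, so RS.
Chart row 1 tiled across columns 1-11: O O K K O O K K O O K
RS row: no reversal, no swap; stitch n worked = column n.
Counting 5 along the worked row gives O.

== STITCH ==
O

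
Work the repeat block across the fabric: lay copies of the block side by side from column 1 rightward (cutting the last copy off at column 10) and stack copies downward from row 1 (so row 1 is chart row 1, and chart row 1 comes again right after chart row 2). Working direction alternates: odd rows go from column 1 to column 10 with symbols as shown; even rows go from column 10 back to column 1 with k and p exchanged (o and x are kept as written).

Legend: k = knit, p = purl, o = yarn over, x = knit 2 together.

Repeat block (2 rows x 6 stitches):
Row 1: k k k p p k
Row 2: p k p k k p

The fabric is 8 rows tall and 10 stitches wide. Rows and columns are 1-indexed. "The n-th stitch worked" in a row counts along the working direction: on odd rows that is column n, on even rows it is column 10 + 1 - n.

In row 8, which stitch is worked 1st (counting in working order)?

For row 8: chart row = ((8-1) mod 2) + 1 = 2; this is a WS (even) row.
Chart row 2 tiled across columns 1-10: p k p k k p p k p k
WS row: flip the tiled sequence (start at column 10) and apply k<->p; o and x stay.
Row 8 as worked: p k p k k p p k p k
The 1st stitch worked is p.

== STITCH ==
p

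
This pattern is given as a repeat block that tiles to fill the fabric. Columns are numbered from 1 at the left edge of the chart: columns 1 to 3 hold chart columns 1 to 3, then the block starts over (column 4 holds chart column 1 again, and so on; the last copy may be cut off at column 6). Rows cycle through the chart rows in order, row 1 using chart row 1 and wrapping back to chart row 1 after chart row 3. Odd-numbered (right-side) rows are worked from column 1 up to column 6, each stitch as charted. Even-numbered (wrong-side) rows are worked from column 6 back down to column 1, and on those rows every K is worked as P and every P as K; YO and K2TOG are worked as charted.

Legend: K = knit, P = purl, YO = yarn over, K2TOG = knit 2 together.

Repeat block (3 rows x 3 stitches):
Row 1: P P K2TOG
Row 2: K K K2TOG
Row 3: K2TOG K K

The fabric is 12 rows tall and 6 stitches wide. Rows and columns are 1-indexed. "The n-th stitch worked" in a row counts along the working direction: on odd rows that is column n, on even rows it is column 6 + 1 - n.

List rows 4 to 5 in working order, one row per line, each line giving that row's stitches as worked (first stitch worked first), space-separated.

Row 4: chart row 1, WS - tiled (columns 1-6): P P K2TOG P P K2TOG; work from column 6 back to 1 with K<->P swapped.
Row 5: chart row 2, RS - tile across columns 1-6 and work as-is.

Result:
K2TOG K K K2TOG K K
K K K2TOG K K K2TOG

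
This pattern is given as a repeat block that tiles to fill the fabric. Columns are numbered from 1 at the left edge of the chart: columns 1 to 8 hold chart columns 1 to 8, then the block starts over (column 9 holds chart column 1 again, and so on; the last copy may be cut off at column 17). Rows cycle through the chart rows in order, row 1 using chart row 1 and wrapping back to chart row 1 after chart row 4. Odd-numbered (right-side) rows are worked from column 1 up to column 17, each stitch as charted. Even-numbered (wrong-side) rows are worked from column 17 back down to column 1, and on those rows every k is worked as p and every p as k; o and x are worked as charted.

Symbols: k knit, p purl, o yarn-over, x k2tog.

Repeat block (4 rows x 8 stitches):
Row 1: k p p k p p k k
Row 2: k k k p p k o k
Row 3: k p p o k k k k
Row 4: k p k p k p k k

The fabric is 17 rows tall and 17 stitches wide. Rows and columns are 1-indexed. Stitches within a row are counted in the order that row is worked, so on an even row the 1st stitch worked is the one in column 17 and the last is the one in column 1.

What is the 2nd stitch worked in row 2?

Stitch:
p

Derivation:
For row 2: chart row = ((2-1) mod 4) + 1 = 2; this is a WS (even) row.
Chart row 2 tiled across columns 1-17: k k k p p k o k k k k p p k o k k
WS: work from column 17 back to column 1 (reverse the tiled row), swapping k<->p (o and x unchanged).
Row 2 as worked: p p o p k k p p p p o p k k p p p
Counting 2 along the worked row gives p.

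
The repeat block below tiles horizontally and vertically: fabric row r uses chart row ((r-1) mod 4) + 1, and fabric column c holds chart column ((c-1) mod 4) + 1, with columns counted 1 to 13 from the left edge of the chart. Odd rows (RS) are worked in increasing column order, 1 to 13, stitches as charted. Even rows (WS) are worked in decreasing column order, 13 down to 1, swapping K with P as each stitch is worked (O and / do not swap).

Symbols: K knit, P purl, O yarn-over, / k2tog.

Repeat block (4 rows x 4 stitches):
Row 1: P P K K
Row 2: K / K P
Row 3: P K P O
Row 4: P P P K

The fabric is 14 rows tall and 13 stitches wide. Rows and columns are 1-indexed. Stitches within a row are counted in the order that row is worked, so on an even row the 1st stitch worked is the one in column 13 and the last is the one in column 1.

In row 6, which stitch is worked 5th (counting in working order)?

Stitch:
P

Derivation:
Row 6 uses chart row ((6-1) mod 4)+1 = 2. Row 6 is even, so WS.
Chart row 2 tiled across columns 1-13: K / K P K / K P K / K P K
Wrong side: read the tiled row from column 13 down to 1 and exchange K with P (leave O, /).
Row 6 as worked: P K P / P K P / P K P / P
Counting 5 along the worked row gives P.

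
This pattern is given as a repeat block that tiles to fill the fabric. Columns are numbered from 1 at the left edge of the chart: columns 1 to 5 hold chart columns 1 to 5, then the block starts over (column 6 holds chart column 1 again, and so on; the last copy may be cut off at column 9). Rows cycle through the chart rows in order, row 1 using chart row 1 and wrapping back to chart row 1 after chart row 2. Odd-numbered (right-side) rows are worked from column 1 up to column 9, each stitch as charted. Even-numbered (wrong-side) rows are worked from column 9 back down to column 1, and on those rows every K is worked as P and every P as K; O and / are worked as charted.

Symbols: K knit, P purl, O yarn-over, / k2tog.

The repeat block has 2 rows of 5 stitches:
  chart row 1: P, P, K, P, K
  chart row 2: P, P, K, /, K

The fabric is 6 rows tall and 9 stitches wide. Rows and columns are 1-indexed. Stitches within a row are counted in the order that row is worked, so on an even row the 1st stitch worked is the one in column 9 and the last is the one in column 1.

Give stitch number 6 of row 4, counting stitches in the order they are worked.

Row 4: (4-1) mod 2 = 1, so use chart row 2. Even row -> WS.
Chart row 2 tiled across columns 1-9: P P K / K P P K /
WS row: flip the tiled sequence (start at column 9) and apply K<->P; O and / stay.
Row 4 as worked: / P K K P / P K K
Stitch 6 in working order -> /

== STITCH ==
/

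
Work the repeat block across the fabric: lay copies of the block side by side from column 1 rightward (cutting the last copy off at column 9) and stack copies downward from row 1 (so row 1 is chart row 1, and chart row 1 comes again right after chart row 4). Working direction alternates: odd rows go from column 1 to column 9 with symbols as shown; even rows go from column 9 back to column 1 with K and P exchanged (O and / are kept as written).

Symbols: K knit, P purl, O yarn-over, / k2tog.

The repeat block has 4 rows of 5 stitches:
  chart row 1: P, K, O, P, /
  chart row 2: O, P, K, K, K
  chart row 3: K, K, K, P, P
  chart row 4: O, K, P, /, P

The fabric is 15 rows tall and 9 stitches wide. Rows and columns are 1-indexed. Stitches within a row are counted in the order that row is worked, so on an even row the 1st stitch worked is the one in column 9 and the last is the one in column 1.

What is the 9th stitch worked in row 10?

Row 10: (10-1) mod 4 = 1, so use chart row 2. Even row -> WS.
Chart row 2 tiled across columns 1-9: O P K K K O P K K
Wrong side: read the tiled row from column 9 down to 1 and exchange K with P (leave O, /).
Row 10 as worked: P P K O P P P K O
Stitch 9 in working order -> O

Result:
O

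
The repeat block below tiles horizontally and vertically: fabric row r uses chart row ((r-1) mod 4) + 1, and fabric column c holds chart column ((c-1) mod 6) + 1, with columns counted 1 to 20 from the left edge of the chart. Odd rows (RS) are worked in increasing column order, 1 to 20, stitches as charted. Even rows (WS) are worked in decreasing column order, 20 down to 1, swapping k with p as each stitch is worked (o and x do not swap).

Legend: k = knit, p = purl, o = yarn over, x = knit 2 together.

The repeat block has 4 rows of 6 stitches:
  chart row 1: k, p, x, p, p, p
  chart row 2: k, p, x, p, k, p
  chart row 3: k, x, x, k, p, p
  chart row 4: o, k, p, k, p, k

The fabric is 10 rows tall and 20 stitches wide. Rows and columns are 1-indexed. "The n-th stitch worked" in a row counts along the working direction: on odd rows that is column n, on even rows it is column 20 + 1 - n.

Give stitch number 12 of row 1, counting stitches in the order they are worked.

For row 1: chart row = ((1-1) mod 4) + 1 = 1; this is a RS (odd) row.
Chart row 1 tiled across columns 1-20: k p x p p p k p x p p p k p x p p p k p
RS: work column 1 to column 20, symbols as charted — the tiled row is the row as worked.
The 12th stitch worked is p.

Result:
p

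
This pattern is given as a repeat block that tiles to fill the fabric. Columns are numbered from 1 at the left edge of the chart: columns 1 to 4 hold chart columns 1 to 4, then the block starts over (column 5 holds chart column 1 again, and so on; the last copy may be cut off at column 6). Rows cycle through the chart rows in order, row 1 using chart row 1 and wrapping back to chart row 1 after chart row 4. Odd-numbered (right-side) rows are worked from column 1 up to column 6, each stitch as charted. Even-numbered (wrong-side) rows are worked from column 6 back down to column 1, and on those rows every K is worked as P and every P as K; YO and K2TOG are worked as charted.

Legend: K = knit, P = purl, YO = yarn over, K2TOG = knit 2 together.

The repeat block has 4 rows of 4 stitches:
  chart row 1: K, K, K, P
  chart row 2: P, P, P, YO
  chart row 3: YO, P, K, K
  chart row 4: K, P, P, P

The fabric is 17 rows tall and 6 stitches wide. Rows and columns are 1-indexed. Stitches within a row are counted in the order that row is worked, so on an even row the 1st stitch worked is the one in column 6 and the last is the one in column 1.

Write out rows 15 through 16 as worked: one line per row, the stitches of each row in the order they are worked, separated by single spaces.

Row 15: chart row 3, RS - tile across columns 1-6 and work as-is.
Row 16: chart row 4, WS - tiled (columns 1-6): K P P P K P; work from column 6 back to 1 with K<->P swapped.

Result:
YO P K K YO P
K P K K K P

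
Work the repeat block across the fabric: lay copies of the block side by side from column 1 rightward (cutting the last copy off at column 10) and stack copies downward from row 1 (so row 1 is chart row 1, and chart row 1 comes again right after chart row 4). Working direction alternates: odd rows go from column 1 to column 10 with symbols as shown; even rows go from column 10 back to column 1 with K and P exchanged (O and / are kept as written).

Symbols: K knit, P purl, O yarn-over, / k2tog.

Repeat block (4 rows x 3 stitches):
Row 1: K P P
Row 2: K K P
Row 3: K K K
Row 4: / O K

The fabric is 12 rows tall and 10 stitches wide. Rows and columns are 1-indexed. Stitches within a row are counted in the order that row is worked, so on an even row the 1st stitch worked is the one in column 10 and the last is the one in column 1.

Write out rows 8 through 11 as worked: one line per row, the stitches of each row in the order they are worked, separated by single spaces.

Result:
/ P O / P O / P O /
K P P K P P K P P K
P K P P K P P K P P
K K K K K K K K K K

Derivation:
Row 8: chart row 4, WS - tiled (columns 1-10): / O K / O K / O K /; work from column 10 back to 1 with K<->P swapped.
Row 9: chart row 1, RS - tile across columns 1-10 and work as-is.
Row 10: chart row 2, WS - tiled (columns 1-10): K K P K K P K K P K; work from column 10 back to 1 with K<->P swapped.
Row 11: chart row 3, RS - tile across columns 1-10 and work as-is.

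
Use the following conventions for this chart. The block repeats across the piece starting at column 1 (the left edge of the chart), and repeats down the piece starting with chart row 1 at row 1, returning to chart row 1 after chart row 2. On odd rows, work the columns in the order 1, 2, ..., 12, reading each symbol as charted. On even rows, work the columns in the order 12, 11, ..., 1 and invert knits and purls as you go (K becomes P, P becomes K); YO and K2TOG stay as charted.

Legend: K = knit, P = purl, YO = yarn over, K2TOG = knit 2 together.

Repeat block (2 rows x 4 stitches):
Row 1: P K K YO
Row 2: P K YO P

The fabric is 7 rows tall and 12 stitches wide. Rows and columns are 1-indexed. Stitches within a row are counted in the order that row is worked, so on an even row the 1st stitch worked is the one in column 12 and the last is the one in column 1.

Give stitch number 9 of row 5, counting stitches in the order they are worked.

For row 5: chart row = ((5-1) mod 2) + 1 = 1; this is a RS (odd) row.
Chart row 1 tiled across columns 1-12: P K K YO P K K YO P K K YO
RS row: no reversal, no swap; stitch n worked = column n.
Stitch 9 in working order -> P

Stitch:
P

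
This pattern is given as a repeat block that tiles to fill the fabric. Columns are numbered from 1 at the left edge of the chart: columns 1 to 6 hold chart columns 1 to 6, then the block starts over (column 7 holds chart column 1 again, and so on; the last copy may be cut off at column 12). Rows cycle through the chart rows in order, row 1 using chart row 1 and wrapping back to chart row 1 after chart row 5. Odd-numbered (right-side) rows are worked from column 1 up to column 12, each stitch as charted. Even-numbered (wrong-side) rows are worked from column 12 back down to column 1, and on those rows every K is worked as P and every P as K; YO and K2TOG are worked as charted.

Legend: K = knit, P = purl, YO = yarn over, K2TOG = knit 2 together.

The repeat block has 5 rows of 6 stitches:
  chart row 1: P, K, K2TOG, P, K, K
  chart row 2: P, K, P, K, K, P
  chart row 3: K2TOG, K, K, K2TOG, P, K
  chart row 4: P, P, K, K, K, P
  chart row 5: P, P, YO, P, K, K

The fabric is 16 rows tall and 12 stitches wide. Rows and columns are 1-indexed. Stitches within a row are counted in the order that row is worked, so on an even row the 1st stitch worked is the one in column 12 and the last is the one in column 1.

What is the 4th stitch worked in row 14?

Row 14 uses chart row ((14-1) mod 5)+1 = 4. Row 14 is even, so WS.
Chart row 4 tiled across columns 1-12: P P K K K P P P K K K P
Wrong side: read the tiled row from column 12 down to 1 and exchange K with P (leave YO, K2TOG).
Row 14 as worked: K P P P K K K P P P K K
Counting 4 along the worked row gives P.

== STITCH ==
P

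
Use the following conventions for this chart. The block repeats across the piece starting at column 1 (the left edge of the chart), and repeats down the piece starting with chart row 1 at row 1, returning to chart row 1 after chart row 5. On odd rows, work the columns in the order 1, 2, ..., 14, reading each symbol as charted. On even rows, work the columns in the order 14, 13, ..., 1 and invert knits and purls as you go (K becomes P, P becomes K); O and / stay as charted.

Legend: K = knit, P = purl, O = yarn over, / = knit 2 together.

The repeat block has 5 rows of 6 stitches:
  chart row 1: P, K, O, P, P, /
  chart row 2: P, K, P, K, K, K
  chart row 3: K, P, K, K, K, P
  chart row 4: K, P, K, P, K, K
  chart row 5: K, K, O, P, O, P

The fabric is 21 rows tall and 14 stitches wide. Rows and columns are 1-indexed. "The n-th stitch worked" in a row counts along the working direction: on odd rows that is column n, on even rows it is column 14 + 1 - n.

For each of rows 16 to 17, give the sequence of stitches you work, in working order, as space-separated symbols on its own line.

Row 16: chart row 1, WS - tiled (columns 1-14): P K O P P / P K O P P / P K; work from column 14 back to 1 with K<->P swapped.
Row 17: chart row 2, RS - tile across columns 1-14 and work as-is.

Rows as worked:
P K / K K O P K / K K O P K
P K P K K K P K P K K K P K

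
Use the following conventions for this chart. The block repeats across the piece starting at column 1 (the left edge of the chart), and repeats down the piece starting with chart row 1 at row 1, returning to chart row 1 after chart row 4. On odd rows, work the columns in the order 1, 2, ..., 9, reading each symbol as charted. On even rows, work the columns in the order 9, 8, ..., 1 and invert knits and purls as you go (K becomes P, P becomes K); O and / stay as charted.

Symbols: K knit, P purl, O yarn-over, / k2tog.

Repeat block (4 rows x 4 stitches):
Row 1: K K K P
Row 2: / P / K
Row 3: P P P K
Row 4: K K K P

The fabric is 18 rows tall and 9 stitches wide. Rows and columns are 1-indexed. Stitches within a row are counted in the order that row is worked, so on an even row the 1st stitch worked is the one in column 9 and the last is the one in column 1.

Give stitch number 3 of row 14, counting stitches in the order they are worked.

Row 14 uses chart row ((14-1) mod 4)+1 = 2. Row 14 is even, so WS.
Chart row 2 tiled across columns 1-9: / P / K / P / K /
WS: work from column 9 back to column 1 (reverse the tiled row), swapping K<->P (O and / unchanged).
Row 14 as worked: / P / K / P / K /
The 3rd stitch worked is /.

== STITCH ==
/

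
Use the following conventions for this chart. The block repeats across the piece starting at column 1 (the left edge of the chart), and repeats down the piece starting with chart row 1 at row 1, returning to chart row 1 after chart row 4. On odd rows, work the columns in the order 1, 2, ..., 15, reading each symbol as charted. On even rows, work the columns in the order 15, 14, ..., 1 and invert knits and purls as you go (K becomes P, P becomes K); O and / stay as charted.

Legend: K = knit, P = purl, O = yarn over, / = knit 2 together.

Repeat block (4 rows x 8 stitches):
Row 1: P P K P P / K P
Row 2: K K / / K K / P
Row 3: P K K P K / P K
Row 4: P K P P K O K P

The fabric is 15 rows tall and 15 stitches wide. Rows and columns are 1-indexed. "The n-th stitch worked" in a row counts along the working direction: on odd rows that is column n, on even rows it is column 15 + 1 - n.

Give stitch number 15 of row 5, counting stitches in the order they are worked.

Stitch:
K

Derivation:
Row 5: (5-1) mod 4 = 0, so use chart row 1. Odd row -> RS.
Chart row 1 tiled across columns 1-15: P P K P P / K P P P K P P / K
Right side: take the tiled row as-is (worked left to right from column 1).
Counting 15 along the worked row gives K.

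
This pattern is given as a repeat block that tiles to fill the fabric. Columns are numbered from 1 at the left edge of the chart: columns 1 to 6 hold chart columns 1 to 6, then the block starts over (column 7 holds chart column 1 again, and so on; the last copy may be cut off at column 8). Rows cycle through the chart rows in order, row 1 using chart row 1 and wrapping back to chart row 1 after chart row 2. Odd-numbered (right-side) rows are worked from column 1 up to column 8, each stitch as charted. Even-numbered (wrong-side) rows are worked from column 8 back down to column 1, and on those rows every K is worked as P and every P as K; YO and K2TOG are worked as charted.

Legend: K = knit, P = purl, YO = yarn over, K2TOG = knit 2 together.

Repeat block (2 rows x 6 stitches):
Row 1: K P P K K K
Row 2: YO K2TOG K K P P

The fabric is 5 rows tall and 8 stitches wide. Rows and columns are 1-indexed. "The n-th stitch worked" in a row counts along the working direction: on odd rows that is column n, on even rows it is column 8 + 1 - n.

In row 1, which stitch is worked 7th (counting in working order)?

Row 1 uses chart row ((1-1) mod 2)+1 = 1. Row 1 is odd, so RS.
Chart row 1 tiled across columns 1-8: K P P K K K K P
RS row: no reversal, no swap; stitch n worked = column n.
The 7th stitch worked is K.

Stitch:
K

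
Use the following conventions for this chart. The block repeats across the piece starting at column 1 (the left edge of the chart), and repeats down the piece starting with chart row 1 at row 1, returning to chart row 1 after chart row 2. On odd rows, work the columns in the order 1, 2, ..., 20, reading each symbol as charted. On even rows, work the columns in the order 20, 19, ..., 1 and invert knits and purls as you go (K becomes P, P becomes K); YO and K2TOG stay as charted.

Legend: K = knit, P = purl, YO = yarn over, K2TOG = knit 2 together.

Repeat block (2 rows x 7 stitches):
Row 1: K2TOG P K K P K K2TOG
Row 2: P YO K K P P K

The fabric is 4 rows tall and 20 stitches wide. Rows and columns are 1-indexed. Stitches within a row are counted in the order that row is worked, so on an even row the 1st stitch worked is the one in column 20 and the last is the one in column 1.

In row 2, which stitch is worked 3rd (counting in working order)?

For row 2: chart row = ((2-1) mod 2) + 1 = 2; this is a WS (even) row.
Chart row 2 tiled across columns 1-20: P YO K K P P K P YO K K P P K P YO K K P P
WS row: flip the tiled sequence (start at column 20) and apply K<->P; YO and K2TOG stay.
Row 2 as worked: K K P P YO K P K K P P YO K P K K P P YO K
Stitch 3 in working order -> P

== STITCH ==
P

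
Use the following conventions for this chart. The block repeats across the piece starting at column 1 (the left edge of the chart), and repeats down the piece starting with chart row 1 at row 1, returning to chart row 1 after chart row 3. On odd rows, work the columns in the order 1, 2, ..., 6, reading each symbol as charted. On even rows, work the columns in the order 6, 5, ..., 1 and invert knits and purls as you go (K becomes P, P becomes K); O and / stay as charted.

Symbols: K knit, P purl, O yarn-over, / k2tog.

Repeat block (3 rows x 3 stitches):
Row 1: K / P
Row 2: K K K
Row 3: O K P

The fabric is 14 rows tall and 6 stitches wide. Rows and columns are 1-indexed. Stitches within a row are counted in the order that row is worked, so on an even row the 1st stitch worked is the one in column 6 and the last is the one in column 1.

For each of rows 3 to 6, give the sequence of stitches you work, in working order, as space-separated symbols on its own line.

Row 3: chart row 3, RS - tile across columns 1-6 and work as-is.
Row 4: chart row 1, WS - tiled (columns 1-6): K / P K / P; work from column 6 back to 1 with K<->P swapped.
Row 5: chart row 2, RS - tile across columns 1-6 and work as-is.
Row 6: chart row 3, WS - tiled (columns 1-6): O K P O K P; work from column 6 back to 1 with K<->P swapped.

Rows as worked:
O K P O K P
K / P K / P
K K K K K K
K P O K P O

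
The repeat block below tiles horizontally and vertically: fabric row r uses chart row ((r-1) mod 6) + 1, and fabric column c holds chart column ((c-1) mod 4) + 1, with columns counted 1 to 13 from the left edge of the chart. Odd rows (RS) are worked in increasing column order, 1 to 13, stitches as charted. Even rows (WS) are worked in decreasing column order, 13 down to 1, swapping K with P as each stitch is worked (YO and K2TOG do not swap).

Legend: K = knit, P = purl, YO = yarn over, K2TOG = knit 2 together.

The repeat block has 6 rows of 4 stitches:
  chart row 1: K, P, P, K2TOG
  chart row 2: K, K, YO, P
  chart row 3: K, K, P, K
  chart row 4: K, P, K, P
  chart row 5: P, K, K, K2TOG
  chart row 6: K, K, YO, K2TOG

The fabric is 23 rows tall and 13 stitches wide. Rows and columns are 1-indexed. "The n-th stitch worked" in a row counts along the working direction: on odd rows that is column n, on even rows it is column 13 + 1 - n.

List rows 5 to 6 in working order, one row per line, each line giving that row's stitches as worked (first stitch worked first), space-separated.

Row 5: chart row 5, RS - tile across columns 1-13 and work as-is.
Row 6: chart row 6, WS - tiled (columns 1-13): K K YO K2TOG K K YO K2TOG K K YO K2TOG K; work from column 13 back to 1 with K<->P swapped.

Rows as worked:
P K K K2TOG P K K K2TOG P K K K2TOG P
P K2TOG YO P P K2TOG YO P P K2TOG YO P P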